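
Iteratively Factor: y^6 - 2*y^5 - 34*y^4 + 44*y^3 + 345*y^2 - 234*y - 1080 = (y + 2)*(y^5 - 4*y^4 - 26*y^3 + 96*y^2 + 153*y - 540) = (y - 3)*(y + 2)*(y^4 - y^3 - 29*y^2 + 9*y + 180) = (y - 5)*(y - 3)*(y + 2)*(y^3 + 4*y^2 - 9*y - 36) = (y - 5)*(y - 3)*(y + 2)*(y + 3)*(y^2 + y - 12) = (y - 5)*(y - 3)^2*(y + 2)*(y + 3)*(y + 4)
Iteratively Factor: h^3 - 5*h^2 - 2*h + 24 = (h - 4)*(h^2 - h - 6) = (h - 4)*(h + 2)*(h - 3)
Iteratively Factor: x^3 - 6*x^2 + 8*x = (x - 4)*(x^2 - 2*x) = x*(x - 4)*(x - 2)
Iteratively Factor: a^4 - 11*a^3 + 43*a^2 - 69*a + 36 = (a - 3)*(a^3 - 8*a^2 + 19*a - 12) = (a - 3)*(a - 1)*(a^2 - 7*a + 12) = (a - 3)^2*(a - 1)*(a - 4)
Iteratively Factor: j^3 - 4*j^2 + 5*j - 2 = (j - 2)*(j^2 - 2*j + 1) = (j - 2)*(j - 1)*(j - 1)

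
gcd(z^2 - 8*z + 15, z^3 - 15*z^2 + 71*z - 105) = z^2 - 8*z + 15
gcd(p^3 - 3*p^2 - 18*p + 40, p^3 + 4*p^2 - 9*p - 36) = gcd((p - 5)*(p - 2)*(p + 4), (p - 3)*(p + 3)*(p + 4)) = p + 4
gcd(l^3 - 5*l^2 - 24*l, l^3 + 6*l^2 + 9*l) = l^2 + 3*l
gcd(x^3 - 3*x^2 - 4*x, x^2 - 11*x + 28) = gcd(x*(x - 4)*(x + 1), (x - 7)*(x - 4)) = x - 4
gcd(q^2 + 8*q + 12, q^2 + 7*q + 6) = q + 6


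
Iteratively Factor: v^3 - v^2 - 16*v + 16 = (v - 4)*(v^2 + 3*v - 4) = (v - 4)*(v - 1)*(v + 4)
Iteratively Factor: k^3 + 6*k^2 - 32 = (k - 2)*(k^2 + 8*k + 16) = (k - 2)*(k + 4)*(k + 4)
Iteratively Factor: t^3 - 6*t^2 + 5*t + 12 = (t + 1)*(t^2 - 7*t + 12) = (t - 3)*(t + 1)*(t - 4)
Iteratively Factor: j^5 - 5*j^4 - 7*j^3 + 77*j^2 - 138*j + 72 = (j - 2)*(j^4 - 3*j^3 - 13*j^2 + 51*j - 36) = (j - 2)*(j + 4)*(j^3 - 7*j^2 + 15*j - 9) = (j - 3)*(j - 2)*(j + 4)*(j^2 - 4*j + 3) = (j - 3)*(j - 2)*(j - 1)*(j + 4)*(j - 3)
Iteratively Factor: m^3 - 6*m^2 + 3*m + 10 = (m + 1)*(m^2 - 7*m + 10) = (m - 2)*(m + 1)*(m - 5)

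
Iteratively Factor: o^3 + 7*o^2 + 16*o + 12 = (o + 2)*(o^2 + 5*o + 6) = (o + 2)^2*(o + 3)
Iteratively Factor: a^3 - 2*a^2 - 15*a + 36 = (a - 3)*(a^2 + a - 12) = (a - 3)^2*(a + 4)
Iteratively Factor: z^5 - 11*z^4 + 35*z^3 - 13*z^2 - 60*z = (z - 4)*(z^4 - 7*z^3 + 7*z^2 + 15*z) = (z - 4)*(z + 1)*(z^3 - 8*z^2 + 15*z) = (z - 5)*(z - 4)*(z + 1)*(z^2 - 3*z) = z*(z - 5)*(z - 4)*(z + 1)*(z - 3)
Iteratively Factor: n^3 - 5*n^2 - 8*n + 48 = (n - 4)*(n^2 - n - 12) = (n - 4)*(n + 3)*(n - 4)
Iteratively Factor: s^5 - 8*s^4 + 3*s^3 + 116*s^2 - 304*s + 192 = (s - 1)*(s^4 - 7*s^3 - 4*s^2 + 112*s - 192) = (s - 3)*(s - 1)*(s^3 - 4*s^2 - 16*s + 64) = (s - 3)*(s - 1)*(s + 4)*(s^2 - 8*s + 16) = (s - 4)*(s - 3)*(s - 1)*(s + 4)*(s - 4)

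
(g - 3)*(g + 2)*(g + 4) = g^3 + 3*g^2 - 10*g - 24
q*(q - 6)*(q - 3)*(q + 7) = q^4 - 2*q^3 - 45*q^2 + 126*q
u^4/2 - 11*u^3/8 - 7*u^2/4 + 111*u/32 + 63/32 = (u/2 + 1/4)*(u - 3)*(u - 7/4)*(u + 3/2)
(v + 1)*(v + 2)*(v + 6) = v^3 + 9*v^2 + 20*v + 12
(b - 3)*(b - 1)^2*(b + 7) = b^4 + 2*b^3 - 28*b^2 + 46*b - 21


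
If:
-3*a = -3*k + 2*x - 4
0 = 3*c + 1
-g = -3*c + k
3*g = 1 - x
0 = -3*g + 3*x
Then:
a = -1/12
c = -1/3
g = 1/4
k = -5/4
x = 1/4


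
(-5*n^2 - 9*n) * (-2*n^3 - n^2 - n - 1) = 10*n^5 + 23*n^4 + 14*n^3 + 14*n^2 + 9*n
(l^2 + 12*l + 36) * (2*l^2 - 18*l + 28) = 2*l^4 + 6*l^3 - 116*l^2 - 312*l + 1008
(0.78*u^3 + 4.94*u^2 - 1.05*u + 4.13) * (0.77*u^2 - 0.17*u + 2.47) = 0.6006*u^5 + 3.6712*u^4 + 0.2783*u^3 + 15.5604*u^2 - 3.2956*u + 10.2011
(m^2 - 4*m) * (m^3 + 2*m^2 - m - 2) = m^5 - 2*m^4 - 9*m^3 + 2*m^2 + 8*m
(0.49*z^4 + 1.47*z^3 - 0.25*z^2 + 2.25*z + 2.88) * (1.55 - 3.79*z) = -1.8571*z^5 - 4.8118*z^4 + 3.226*z^3 - 8.915*z^2 - 7.4277*z + 4.464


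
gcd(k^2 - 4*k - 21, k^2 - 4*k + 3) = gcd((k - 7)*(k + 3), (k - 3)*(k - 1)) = 1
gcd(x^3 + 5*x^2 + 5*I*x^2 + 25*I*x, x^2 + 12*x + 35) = x + 5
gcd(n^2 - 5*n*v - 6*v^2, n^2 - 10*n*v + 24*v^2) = -n + 6*v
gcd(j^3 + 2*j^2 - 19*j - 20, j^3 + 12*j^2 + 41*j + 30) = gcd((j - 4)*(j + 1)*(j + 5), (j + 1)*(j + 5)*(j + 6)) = j^2 + 6*j + 5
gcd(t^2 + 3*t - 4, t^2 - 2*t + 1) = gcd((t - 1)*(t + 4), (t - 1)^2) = t - 1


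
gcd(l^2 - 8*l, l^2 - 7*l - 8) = l - 8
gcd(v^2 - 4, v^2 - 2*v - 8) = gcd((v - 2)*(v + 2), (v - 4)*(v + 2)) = v + 2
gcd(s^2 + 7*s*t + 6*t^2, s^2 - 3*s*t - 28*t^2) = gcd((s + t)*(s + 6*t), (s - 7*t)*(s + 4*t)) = 1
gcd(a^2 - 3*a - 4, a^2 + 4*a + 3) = a + 1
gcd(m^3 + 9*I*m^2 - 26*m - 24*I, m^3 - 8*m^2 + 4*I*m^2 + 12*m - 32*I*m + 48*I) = m + 4*I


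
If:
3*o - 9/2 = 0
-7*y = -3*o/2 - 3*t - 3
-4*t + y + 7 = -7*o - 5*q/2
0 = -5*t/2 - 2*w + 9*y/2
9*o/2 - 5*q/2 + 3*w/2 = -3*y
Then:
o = 3/2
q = 12729/1520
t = 6671/608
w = -55/38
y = 3315/608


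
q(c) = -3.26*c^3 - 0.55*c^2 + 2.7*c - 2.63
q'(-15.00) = -2181.30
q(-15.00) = 10835.62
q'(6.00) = -355.98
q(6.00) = -710.39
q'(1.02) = -8.60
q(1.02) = -3.91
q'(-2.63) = -62.05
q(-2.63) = 45.77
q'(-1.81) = -27.35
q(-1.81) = 10.01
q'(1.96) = -37.03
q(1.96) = -24.00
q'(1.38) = -17.44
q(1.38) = -8.52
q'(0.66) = -2.29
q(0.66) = -2.02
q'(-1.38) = -14.41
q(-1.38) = 1.16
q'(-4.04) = -152.48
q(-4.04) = 192.45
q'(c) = -9.78*c^2 - 1.1*c + 2.7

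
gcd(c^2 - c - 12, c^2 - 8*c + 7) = 1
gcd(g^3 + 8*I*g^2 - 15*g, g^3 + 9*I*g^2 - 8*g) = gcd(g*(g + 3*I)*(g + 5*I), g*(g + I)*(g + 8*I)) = g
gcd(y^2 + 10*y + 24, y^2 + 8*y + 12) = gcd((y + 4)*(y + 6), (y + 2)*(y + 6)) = y + 6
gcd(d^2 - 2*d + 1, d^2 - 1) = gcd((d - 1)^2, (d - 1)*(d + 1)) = d - 1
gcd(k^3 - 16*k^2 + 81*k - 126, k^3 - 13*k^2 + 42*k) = k^2 - 13*k + 42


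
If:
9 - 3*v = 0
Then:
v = 3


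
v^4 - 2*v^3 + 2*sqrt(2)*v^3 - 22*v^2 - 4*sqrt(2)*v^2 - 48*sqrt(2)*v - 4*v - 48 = (v - 6)*(v + 4)*(v + sqrt(2))^2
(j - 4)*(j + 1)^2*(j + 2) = j^4 - 11*j^2 - 18*j - 8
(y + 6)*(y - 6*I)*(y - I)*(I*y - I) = I*y^4 + 7*y^3 + 5*I*y^3 + 35*y^2 - 12*I*y^2 - 42*y - 30*I*y + 36*I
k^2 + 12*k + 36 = (k + 6)^2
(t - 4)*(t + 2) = t^2 - 2*t - 8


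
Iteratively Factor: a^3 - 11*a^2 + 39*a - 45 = (a - 5)*(a^2 - 6*a + 9) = (a - 5)*(a - 3)*(a - 3)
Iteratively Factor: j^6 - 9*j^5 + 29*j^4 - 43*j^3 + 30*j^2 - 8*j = (j - 4)*(j^5 - 5*j^4 + 9*j^3 - 7*j^2 + 2*j) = (j - 4)*(j - 2)*(j^4 - 3*j^3 + 3*j^2 - j) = (j - 4)*(j - 2)*(j - 1)*(j^3 - 2*j^2 + j) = j*(j - 4)*(j - 2)*(j - 1)*(j^2 - 2*j + 1) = j*(j - 4)*(j - 2)*(j - 1)^2*(j - 1)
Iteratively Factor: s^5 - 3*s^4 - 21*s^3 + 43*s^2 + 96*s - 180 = (s + 3)*(s^4 - 6*s^3 - 3*s^2 + 52*s - 60) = (s - 2)*(s + 3)*(s^3 - 4*s^2 - 11*s + 30) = (s - 2)*(s + 3)^2*(s^2 - 7*s + 10) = (s - 2)^2*(s + 3)^2*(s - 5)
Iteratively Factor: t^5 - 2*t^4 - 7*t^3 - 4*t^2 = (t + 1)*(t^4 - 3*t^3 - 4*t^2) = t*(t + 1)*(t^3 - 3*t^2 - 4*t) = t^2*(t + 1)*(t^2 - 3*t - 4) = t^2*(t + 1)^2*(t - 4)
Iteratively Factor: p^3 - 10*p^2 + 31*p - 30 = (p - 3)*(p^2 - 7*p + 10) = (p - 3)*(p - 2)*(p - 5)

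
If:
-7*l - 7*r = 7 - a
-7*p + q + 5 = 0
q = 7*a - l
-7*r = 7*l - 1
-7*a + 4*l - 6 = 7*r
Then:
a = 8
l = 63/11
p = 608/77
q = 553/11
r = -430/77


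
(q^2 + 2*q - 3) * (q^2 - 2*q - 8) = q^4 - 15*q^2 - 10*q + 24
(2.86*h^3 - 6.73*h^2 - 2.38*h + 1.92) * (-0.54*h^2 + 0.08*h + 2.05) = -1.5444*h^5 + 3.863*h^4 + 6.6098*h^3 - 15.0237*h^2 - 4.7254*h + 3.936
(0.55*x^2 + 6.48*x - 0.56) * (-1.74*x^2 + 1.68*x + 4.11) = -0.957*x^4 - 10.3512*x^3 + 14.1213*x^2 + 25.692*x - 2.3016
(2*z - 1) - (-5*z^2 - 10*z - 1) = 5*z^2 + 12*z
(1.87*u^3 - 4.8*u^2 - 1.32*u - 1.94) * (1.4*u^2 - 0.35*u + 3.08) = 2.618*u^5 - 7.3745*u^4 + 5.5916*u^3 - 17.038*u^2 - 3.3866*u - 5.9752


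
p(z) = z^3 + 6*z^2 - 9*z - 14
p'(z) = 3*z^2 + 12*z - 9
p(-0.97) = -0.54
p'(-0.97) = -17.82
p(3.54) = 73.69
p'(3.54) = 71.07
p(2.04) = 1.10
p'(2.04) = 27.96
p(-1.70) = 13.73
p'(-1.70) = -20.73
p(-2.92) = 38.54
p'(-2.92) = -18.46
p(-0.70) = -5.10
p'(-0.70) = -15.93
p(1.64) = -8.21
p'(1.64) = 18.75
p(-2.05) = 21.05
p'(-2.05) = -20.99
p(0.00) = -14.00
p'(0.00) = -9.00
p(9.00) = 1120.00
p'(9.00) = 342.00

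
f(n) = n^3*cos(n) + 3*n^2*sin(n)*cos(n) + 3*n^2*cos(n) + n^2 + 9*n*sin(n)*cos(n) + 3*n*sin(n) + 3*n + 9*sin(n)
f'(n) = -n^3*sin(n) - 3*n^2*sin(n)^2 - 3*n^2*sin(n) + 3*n^2*cos(n)^2 + 3*n^2*cos(n) - 9*n*sin(n)^2 + 6*n*sin(n)*cos(n) + 9*n*cos(n)^2 + 9*n*cos(n) + 2*n + 9*sin(n)*cos(n) + 3*sin(n) + 9*cos(n) + 3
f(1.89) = 9.43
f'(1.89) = -46.81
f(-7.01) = -153.03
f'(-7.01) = -47.93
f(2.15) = -4.24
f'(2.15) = -56.57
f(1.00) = 21.71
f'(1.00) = 17.33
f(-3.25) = 3.09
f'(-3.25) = -10.75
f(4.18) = -12.85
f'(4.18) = 37.86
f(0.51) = 10.02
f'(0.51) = 25.53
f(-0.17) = -1.60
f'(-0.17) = 6.92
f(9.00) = -884.44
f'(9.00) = -491.46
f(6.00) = 314.09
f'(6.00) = 393.51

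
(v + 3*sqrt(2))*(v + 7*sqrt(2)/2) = v^2 + 13*sqrt(2)*v/2 + 21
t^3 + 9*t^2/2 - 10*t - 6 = (t - 2)*(t + 1/2)*(t + 6)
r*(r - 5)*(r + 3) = r^3 - 2*r^2 - 15*r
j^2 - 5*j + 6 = (j - 3)*(j - 2)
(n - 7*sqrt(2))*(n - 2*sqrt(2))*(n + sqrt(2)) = n^3 - 8*sqrt(2)*n^2 + 10*n + 28*sqrt(2)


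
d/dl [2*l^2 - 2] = 4*l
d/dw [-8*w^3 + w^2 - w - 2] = -24*w^2 + 2*w - 1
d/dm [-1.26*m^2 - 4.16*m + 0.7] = -2.52*m - 4.16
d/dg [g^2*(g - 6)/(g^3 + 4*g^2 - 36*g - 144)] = 2*g*(5*g + 24)/(g^4 + 20*g^3 + 148*g^2 + 480*g + 576)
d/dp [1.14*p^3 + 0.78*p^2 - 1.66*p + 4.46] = 3.42*p^2 + 1.56*p - 1.66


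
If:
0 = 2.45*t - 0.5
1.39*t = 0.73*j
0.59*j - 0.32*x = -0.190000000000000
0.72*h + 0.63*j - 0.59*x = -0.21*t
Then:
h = 0.67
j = 0.39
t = 0.20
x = 1.31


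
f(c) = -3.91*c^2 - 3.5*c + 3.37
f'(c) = -7.82*c - 3.5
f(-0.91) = 3.32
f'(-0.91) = 3.62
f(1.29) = -7.65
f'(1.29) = -13.59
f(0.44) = 1.07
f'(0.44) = -6.94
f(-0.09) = 3.65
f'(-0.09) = -2.80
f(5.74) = -145.55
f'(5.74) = -48.39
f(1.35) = -8.48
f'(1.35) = -14.06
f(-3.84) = -40.85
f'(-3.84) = 26.53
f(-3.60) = -34.70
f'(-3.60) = 24.65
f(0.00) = 3.37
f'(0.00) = -3.50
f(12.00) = -601.67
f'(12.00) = -97.34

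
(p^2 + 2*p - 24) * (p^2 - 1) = p^4 + 2*p^3 - 25*p^2 - 2*p + 24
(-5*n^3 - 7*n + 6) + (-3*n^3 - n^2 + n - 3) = -8*n^3 - n^2 - 6*n + 3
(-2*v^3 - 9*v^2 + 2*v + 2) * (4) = -8*v^3 - 36*v^2 + 8*v + 8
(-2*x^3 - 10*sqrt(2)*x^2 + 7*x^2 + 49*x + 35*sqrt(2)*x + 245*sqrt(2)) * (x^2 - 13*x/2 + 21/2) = -2*x^5 - 10*sqrt(2)*x^4 + 20*x^4 - 35*x^3/2 + 100*sqrt(2)*x^3 - 245*x^2 - 175*sqrt(2)*x^2/2 - 1225*sqrt(2)*x + 1029*x/2 + 5145*sqrt(2)/2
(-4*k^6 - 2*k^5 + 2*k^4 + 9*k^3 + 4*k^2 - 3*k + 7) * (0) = 0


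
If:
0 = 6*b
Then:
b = 0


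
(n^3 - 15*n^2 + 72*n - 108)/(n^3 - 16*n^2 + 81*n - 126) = (n - 6)/(n - 7)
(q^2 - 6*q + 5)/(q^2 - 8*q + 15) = (q - 1)/(q - 3)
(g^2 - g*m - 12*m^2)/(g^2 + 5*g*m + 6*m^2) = (g - 4*m)/(g + 2*m)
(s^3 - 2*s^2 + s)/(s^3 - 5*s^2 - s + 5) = s*(s - 1)/(s^2 - 4*s - 5)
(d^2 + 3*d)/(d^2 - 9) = d/(d - 3)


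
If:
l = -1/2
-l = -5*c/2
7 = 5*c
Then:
No Solution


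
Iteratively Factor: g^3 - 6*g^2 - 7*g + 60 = (g + 3)*(g^2 - 9*g + 20) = (g - 4)*(g + 3)*(g - 5)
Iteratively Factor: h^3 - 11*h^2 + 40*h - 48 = (h - 4)*(h^2 - 7*h + 12) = (h - 4)^2*(h - 3)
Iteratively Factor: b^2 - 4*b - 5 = (b - 5)*(b + 1)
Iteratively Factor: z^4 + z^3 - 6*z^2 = (z)*(z^3 + z^2 - 6*z) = z^2*(z^2 + z - 6) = z^2*(z - 2)*(z + 3)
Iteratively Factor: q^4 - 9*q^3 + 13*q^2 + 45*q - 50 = (q - 1)*(q^3 - 8*q^2 + 5*q + 50) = (q - 1)*(q + 2)*(q^2 - 10*q + 25) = (q - 5)*(q - 1)*(q + 2)*(q - 5)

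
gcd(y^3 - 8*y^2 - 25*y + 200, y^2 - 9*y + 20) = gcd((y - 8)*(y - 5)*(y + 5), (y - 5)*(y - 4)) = y - 5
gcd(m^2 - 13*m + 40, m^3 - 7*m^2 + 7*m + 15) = m - 5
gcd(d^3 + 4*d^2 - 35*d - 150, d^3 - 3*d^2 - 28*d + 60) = d^2 - d - 30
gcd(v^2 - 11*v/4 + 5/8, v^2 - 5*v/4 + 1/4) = v - 1/4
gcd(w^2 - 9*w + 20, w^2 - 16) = w - 4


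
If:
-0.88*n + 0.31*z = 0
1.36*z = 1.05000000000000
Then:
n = 0.27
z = 0.77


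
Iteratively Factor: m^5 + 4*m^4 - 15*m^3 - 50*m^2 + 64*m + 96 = (m - 3)*(m^4 + 7*m^3 + 6*m^2 - 32*m - 32) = (m - 3)*(m + 1)*(m^3 + 6*m^2 - 32) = (m - 3)*(m - 2)*(m + 1)*(m^2 + 8*m + 16) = (m - 3)*(m - 2)*(m + 1)*(m + 4)*(m + 4)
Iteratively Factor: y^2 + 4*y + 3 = (y + 1)*(y + 3)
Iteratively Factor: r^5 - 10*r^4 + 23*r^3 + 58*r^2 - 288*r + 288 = (r - 4)*(r^4 - 6*r^3 - r^2 + 54*r - 72) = (r - 4)^2*(r^3 - 2*r^2 - 9*r + 18) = (r - 4)^2*(r + 3)*(r^2 - 5*r + 6) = (r - 4)^2*(r - 2)*(r + 3)*(r - 3)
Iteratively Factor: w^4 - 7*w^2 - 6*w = (w)*(w^3 - 7*w - 6) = w*(w + 1)*(w^2 - w - 6) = w*(w + 1)*(w + 2)*(w - 3)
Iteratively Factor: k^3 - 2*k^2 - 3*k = (k)*(k^2 - 2*k - 3) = k*(k - 3)*(k + 1)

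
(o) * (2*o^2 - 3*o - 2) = 2*o^3 - 3*o^2 - 2*o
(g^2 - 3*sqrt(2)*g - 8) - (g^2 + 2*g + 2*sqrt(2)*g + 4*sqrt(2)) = -5*sqrt(2)*g - 2*g - 8 - 4*sqrt(2)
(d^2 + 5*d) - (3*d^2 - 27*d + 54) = -2*d^2 + 32*d - 54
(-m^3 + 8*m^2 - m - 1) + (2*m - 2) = -m^3 + 8*m^2 + m - 3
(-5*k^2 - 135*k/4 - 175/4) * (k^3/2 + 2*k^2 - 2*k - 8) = -5*k^5/2 - 215*k^4/8 - 635*k^3/8 + 20*k^2 + 715*k/2 + 350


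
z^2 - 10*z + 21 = (z - 7)*(z - 3)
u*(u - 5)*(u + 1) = u^3 - 4*u^2 - 5*u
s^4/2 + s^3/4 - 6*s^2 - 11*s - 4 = (s/2 + 1)*(s - 4)*(s + 1/2)*(s + 2)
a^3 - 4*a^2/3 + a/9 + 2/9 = (a - 1)*(a - 2/3)*(a + 1/3)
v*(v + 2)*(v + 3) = v^3 + 5*v^2 + 6*v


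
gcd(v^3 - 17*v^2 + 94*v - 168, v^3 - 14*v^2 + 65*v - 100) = v - 4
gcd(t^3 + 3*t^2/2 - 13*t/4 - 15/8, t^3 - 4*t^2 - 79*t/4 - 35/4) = t^2 + 3*t + 5/4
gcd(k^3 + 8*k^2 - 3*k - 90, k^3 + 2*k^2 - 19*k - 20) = k + 5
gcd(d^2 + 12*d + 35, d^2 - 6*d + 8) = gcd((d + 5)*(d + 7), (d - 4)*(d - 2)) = 1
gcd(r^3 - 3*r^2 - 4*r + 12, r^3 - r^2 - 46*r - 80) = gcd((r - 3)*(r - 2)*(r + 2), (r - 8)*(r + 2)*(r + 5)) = r + 2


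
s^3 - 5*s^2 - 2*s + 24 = (s - 4)*(s - 3)*(s + 2)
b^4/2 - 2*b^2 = b^2*(b/2 + 1)*(b - 2)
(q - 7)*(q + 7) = q^2 - 49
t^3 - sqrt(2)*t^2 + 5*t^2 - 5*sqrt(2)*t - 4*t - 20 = (t + 5)*(t - 2*sqrt(2))*(t + sqrt(2))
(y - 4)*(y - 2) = y^2 - 6*y + 8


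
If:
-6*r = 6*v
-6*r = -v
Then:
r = 0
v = 0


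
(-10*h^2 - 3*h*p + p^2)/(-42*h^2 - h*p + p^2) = (10*h^2 + 3*h*p - p^2)/(42*h^2 + h*p - p^2)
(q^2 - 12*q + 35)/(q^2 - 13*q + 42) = (q - 5)/(q - 6)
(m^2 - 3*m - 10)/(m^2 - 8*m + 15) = (m + 2)/(m - 3)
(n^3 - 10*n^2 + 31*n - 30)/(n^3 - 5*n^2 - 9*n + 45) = (n - 2)/(n + 3)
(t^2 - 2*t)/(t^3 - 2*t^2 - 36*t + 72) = t/(t^2 - 36)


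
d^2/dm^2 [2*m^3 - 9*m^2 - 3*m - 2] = 12*m - 18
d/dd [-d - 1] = -1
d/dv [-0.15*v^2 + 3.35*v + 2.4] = 3.35 - 0.3*v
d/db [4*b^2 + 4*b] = 8*b + 4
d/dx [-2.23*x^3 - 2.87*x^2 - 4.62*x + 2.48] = -6.69*x^2 - 5.74*x - 4.62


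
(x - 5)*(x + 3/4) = x^2 - 17*x/4 - 15/4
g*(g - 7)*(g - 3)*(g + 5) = g^4 - 5*g^3 - 29*g^2 + 105*g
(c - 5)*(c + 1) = c^2 - 4*c - 5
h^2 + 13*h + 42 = (h + 6)*(h + 7)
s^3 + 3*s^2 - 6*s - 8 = (s - 2)*(s + 1)*(s + 4)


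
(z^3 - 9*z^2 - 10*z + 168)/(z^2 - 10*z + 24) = (z^2 - 3*z - 28)/(z - 4)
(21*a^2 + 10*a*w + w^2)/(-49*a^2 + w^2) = (3*a + w)/(-7*a + w)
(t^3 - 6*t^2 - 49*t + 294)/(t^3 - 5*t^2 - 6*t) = (t^2 - 49)/(t*(t + 1))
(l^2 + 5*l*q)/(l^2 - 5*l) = (l + 5*q)/(l - 5)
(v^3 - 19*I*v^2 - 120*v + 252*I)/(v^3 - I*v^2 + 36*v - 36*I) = (v^2 - 13*I*v - 42)/(v^2 + 5*I*v + 6)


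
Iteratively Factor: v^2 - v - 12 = (v + 3)*(v - 4)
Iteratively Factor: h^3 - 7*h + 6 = (h - 2)*(h^2 + 2*h - 3) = (h - 2)*(h - 1)*(h + 3)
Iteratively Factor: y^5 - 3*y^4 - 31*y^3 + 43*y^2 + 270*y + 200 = (y + 4)*(y^4 - 7*y^3 - 3*y^2 + 55*y + 50) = (y - 5)*(y + 4)*(y^3 - 2*y^2 - 13*y - 10) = (y - 5)^2*(y + 4)*(y^2 + 3*y + 2) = (y - 5)^2*(y + 2)*(y + 4)*(y + 1)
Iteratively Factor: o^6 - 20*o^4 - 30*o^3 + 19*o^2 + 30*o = (o - 5)*(o^5 + 5*o^4 + 5*o^3 - 5*o^2 - 6*o) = (o - 5)*(o + 2)*(o^4 + 3*o^3 - o^2 - 3*o) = (o - 5)*(o + 2)*(o + 3)*(o^3 - o) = (o - 5)*(o + 1)*(o + 2)*(o + 3)*(o^2 - o) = o*(o - 5)*(o + 1)*(o + 2)*(o + 3)*(o - 1)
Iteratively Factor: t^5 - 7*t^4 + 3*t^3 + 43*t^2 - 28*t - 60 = (t - 3)*(t^4 - 4*t^3 - 9*t^2 + 16*t + 20) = (t - 3)*(t + 2)*(t^3 - 6*t^2 + 3*t + 10) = (t - 5)*(t - 3)*(t + 2)*(t^2 - t - 2) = (t - 5)*(t - 3)*(t + 1)*(t + 2)*(t - 2)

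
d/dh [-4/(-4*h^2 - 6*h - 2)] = 2*(-4*h - 3)/(2*h^2 + 3*h + 1)^2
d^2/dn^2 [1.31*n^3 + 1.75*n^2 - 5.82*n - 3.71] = 7.86*n + 3.5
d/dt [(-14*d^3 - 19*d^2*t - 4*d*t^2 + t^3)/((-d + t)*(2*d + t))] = (13*d^2 - 2*d*t + t^2)/(d^2 - 2*d*t + t^2)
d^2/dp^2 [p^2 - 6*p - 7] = 2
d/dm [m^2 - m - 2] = 2*m - 1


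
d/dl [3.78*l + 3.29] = 3.78000000000000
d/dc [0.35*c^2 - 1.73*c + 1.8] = 0.7*c - 1.73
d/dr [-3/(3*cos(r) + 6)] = -sin(r)/(cos(r) + 2)^2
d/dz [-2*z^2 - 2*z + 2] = -4*z - 2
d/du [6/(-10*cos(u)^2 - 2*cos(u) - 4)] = -3*(10*cos(u) + 1)*sin(u)/(5*cos(u)^2 + cos(u) + 2)^2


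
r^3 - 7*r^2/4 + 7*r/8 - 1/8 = (r - 1)*(r - 1/2)*(r - 1/4)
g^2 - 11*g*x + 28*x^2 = (g - 7*x)*(g - 4*x)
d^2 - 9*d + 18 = (d - 6)*(d - 3)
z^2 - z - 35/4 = (z - 7/2)*(z + 5/2)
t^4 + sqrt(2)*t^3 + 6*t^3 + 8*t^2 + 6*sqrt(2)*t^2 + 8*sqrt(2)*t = t*(t + 2)*(t + 4)*(t + sqrt(2))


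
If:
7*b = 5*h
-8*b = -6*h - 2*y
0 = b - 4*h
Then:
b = 0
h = 0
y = 0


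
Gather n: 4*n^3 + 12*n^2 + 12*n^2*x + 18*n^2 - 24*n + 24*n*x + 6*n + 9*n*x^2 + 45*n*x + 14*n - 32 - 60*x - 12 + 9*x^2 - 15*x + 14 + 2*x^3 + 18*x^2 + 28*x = 4*n^3 + n^2*(12*x + 30) + n*(9*x^2 + 69*x - 4) + 2*x^3 + 27*x^2 - 47*x - 30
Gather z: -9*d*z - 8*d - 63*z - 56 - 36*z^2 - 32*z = -8*d - 36*z^2 + z*(-9*d - 95) - 56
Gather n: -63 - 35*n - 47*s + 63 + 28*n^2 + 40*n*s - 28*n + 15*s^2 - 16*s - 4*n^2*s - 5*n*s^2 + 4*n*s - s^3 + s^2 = n^2*(28 - 4*s) + n*(-5*s^2 + 44*s - 63) - s^3 + 16*s^2 - 63*s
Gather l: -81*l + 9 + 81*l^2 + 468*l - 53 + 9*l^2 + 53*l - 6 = 90*l^2 + 440*l - 50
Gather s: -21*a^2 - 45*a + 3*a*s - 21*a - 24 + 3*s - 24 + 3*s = -21*a^2 - 66*a + s*(3*a + 6) - 48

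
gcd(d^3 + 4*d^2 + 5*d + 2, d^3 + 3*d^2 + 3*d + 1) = d^2 + 2*d + 1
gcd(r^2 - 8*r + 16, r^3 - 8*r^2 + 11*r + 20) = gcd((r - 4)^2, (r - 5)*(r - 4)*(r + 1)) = r - 4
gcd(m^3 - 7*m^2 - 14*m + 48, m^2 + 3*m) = m + 3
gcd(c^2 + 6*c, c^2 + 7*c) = c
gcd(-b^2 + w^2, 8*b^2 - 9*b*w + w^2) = -b + w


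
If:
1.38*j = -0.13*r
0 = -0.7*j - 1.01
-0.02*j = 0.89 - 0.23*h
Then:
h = 3.74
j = -1.44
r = 15.32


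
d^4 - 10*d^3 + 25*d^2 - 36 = (d - 6)*(d - 3)*(d - 2)*(d + 1)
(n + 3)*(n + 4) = n^2 + 7*n + 12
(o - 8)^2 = o^2 - 16*o + 64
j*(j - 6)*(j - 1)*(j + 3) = j^4 - 4*j^3 - 15*j^2 + 18*j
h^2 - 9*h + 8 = (h - 8)*(h - 1)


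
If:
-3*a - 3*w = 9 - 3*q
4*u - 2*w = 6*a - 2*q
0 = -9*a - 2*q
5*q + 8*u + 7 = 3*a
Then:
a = -2/7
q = 9/7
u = -25/14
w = -10/7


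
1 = 1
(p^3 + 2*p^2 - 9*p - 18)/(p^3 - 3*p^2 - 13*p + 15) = (p^2 - p - 6)/(p^2 - 6*p + 5)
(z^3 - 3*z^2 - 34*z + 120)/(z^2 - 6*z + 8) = (z^2 + z - 30)/(z - 2)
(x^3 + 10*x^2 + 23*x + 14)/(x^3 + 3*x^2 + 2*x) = (x + 7)/x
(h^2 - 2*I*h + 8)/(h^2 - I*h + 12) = (h + 2*I)/(h + 3*I)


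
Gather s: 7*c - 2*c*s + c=-2*c*s + 8*c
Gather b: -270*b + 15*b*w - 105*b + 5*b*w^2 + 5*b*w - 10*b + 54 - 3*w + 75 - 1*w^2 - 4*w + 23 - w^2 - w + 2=b*(5*w^2 + 20*w - 385) - 2*w^2 - 8*w + 154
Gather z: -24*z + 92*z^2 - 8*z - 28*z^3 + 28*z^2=-28*z^3 + 120*z^2 - 32*z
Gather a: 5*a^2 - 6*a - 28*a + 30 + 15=5*a^2 - 34*a + 45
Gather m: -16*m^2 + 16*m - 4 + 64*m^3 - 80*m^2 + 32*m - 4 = 64*m^3 - 96*m^2 + 48*m - 8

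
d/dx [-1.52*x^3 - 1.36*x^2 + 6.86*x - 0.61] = -4.56*x^2 - 2.72*x + 6.86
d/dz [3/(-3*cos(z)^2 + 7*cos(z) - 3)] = 3*(7 - 6*cos(z))*sin(z)/(3*cos(z)^2 - 7*cos(z) + 3)^2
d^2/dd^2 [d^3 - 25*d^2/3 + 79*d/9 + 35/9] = 6*d - 50/3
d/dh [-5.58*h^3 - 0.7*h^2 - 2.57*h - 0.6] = -16.74*h^2 - 1.4*h - 2.57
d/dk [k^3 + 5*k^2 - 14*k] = 3*k^2 + 10*k - 14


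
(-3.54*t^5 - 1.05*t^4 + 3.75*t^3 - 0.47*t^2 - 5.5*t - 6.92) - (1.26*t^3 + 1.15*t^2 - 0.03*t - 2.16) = -3.54*t^5 - 1.05*t^4 + 2.49*t^3 - 1.62*t^2 - 5.47*t - 4.76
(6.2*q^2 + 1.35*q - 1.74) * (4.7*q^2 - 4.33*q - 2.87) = 29.14*q^4 - 20.501*q^3 - 31.8175*q^2 + 3.6597*q + 4.9938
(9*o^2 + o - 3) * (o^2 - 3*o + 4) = 9*o^4 - 26*o^3 + 30*o^2 + 13*o - 12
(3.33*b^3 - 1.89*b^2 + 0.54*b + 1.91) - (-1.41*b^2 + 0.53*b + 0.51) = 3.33*b^3 - 0.48*b^2 + 0.01*b + 1.4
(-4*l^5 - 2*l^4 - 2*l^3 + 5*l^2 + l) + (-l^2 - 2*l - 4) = -4*l^5 - 2*l^4 - 2*l^3 + 4*l^2 - l - 4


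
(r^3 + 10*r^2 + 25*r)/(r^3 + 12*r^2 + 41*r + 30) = r*(r + 5)/(r^2 + 7*r + 6)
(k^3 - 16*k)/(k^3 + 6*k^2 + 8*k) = (k - 4)/(k + 2)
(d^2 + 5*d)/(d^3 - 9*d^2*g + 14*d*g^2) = (d + 5)/(d^2 - 9*d*g + 14*g^2)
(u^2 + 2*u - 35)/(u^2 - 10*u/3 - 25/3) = 3*(u + 7)/(3*u + 5)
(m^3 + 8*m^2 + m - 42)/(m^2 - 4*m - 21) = (m^2 + 5*m - 14)/(m - 7)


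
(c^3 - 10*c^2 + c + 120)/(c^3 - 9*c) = (c^2 - 13*c + 40)/(c*(c - 3))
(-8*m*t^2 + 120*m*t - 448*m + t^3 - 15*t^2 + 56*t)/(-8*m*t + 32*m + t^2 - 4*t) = (t^2 - 15*t + 56)/(t - 4)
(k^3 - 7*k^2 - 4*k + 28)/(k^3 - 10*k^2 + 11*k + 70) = (k - 2)/(k - 5)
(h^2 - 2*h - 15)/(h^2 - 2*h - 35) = (-h^2 + 2*h + 15)/(-h^2 + 2*h + 35)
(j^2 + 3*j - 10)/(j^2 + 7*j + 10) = (j - 2)/(j + 2)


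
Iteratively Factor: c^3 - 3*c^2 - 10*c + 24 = (c + 3)*(c^2 - 6*c + 8) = (c - 4)*(c + 3)*(c - 2)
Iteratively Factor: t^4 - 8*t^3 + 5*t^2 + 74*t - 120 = (t + 3)*(t^3 - 11*t^2 + 38*t - 40) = (t - 5)*(t + 3)*(t^2 - 6*t + 8) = (t - 5)*(t - 2)*(t + 3)*(t - 4)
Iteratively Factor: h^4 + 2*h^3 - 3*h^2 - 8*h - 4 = (h + 1)*(h^3 + h^2 - 4*h - 4) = (h + 1)*(h + 2)*(h^2 - h - 2) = (h - 2)*(h + 1)*(h + 2)*(h + 1)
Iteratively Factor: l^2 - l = (l - 1)*(l)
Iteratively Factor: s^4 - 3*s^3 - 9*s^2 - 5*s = (s + 1)*(s^3 - 4*s^2 - 5*s) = (s - 5)*(s + 1)*(s^2 + s) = s*(s - 5)*(s + 1)*(s + 1)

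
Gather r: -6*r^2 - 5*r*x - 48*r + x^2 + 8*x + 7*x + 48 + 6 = -6*r^2 + r*(-5*x - 48) + x^2 + 15*x + 54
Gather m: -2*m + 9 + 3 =12 - 2*m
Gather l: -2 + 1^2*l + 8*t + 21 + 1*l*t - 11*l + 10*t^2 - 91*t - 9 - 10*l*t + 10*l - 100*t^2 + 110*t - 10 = -9*l*t - 90*t^2 + 27*t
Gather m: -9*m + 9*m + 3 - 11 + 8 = 0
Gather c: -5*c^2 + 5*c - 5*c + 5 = 5 - 5*c^2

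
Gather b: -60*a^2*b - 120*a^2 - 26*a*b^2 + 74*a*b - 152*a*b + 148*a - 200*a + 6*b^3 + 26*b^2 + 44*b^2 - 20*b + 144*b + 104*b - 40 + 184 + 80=-120*a^2 - 52*a + 6*b^3 + b^2*(70 - 26*a) + b*(-60*a^2 - 78*a + 228) + 224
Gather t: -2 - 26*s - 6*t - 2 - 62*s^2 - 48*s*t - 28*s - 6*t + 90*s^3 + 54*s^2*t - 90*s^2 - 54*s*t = 90*s^3 - 152*s^2 - 54*s + t*(54*s^2 - 102*s - 12) - 4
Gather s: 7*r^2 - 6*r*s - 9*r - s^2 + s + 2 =7*r^2 - 9*r - s^2 + s*(1 - 6*r) + 2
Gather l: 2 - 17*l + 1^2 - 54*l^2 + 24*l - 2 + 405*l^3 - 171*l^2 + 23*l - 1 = 405*l^3 - 225*l^2 + 30*l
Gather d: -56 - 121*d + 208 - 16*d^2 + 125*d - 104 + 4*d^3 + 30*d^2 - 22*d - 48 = 4*d^3 + 14*d^2 - 18*d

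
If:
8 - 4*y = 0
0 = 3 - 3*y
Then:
No Solution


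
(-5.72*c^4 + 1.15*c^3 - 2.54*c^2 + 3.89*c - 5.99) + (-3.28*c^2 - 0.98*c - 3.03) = -5.72*c^4 + 1.15*c^3 - 5.82*c^2 + 2.91*c - 9.02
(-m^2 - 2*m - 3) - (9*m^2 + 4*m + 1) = -10*m^2 - 6*m - 4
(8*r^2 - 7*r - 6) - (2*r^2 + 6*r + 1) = 6*r^2 - 13*r - 7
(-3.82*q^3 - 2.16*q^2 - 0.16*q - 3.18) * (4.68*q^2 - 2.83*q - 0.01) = -17.8776*q^5 + 0.701799999999999*q^4 + 5.4022*q^3 - 14.408*q^2 + 9.001*q + 0.0318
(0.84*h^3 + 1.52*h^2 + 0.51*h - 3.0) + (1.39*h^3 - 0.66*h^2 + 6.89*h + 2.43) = 2.23*h^3 + 0.86*h^2 + 7.4*h - 0.57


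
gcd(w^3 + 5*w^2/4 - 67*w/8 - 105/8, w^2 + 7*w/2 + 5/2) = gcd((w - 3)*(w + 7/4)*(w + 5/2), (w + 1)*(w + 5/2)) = w + 5/2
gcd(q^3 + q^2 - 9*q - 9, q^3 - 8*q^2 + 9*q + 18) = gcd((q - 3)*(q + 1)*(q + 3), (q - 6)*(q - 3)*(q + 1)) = q^2 - 2*q - 3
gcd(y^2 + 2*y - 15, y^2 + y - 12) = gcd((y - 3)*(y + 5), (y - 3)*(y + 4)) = y - 3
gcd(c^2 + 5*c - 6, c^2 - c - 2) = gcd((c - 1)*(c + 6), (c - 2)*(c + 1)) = 1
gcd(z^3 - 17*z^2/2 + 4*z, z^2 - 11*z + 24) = z - 8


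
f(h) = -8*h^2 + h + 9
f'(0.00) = 1.00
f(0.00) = 9.00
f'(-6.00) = 97.00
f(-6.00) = -285.00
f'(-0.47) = 8.52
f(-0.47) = 6.76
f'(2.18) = -33.88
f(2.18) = -26.84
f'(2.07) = -32.12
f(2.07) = -23.21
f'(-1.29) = 21.64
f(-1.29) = -5.60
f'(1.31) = -19.96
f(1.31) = -3.42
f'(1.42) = -21.72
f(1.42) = -5.71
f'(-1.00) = 17.00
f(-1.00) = 0.00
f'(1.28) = -19.48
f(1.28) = -2.83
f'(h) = 1 - 16*h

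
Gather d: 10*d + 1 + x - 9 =10*d + x - 8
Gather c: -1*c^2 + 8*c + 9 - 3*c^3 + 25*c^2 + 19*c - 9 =-3*c^3 + 24*c^2 + 27*c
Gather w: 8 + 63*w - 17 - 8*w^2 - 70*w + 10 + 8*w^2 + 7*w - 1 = 0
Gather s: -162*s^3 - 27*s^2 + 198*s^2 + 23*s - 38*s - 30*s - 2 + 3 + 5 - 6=-162*s^3 + 171*s^2 - 45*s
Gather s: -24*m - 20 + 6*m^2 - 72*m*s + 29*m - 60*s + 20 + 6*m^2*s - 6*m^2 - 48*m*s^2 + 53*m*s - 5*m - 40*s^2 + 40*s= s^2*(-48*m - 40) + s*(6*m^2 - 19*m - 20)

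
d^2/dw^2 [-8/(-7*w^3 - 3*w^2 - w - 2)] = 16*(-3*(7*w + 1)*(7*w^3 + 3*w^2 + w + 2) + (21*w^2 + 6*w + 1)^2)/(7*w^3 + 3*w^2 + w + 2)^3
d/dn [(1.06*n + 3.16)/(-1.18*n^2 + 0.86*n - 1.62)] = (1.2508*n^2 + 7.4576*n - 4.4348)/(1.3924*n^4 - 2.0296*n^3 + 4.5628*n^2 - 2.7864*n + 2.6244)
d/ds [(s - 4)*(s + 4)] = 2*s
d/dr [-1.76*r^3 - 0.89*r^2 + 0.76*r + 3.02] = -5.28*r^2 - 1.78*r + 0.76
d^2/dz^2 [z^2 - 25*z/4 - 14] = 2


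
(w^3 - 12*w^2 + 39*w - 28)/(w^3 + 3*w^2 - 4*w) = (w^2 - 11*w + 28)/(w*(w + 4))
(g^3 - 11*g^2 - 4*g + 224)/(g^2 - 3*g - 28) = g - 8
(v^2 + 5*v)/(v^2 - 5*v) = (v + 5)/(v - 5)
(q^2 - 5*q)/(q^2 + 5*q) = (q - 5)/(q + 5)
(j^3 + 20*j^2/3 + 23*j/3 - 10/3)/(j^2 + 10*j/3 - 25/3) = (3*j^2 + 5*j - 2)/(3*j - 5)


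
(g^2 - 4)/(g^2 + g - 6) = (g + 2)/(g + 3)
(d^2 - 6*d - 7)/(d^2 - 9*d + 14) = (d + 1)/(d - 2)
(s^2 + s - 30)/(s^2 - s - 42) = (s - 5)/(s - 7)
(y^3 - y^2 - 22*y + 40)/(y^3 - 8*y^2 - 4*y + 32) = (y^2 + y - 20)/(y^2 - 6*y - 16)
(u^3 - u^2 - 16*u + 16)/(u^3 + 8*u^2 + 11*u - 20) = (u - 4)/(u + 5)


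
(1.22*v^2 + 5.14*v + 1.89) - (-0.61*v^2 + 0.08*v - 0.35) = 1.83*v^2 + 5.06*v + 2.24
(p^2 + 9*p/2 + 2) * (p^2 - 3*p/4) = p^4 + 15*p^3/4 - 11*p^2/8 - 3*p/2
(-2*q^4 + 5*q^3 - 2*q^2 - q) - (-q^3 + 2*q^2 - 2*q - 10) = -2*q^4 + 6*q^3 - 4*q^2 + q + 10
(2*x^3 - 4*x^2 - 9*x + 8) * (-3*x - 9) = -6*x^4 - 6*x^3 + 63*x^2 + 57*x - 72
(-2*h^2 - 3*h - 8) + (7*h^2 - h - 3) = 5*h^2 - 4*h - 11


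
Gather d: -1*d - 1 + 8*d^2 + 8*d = 8*d^2 + 7*d - 1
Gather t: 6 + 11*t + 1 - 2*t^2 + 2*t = -2*t^2 + 13*t + 7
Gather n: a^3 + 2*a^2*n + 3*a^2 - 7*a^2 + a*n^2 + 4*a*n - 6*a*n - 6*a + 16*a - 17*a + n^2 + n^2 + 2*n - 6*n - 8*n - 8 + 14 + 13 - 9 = a^3 - 4*a^2 - 7*a + n^2*(a + 2) + n*(2*a^2 - 2*a - 12) + 10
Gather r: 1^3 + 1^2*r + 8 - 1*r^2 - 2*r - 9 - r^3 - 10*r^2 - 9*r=-r^3 - 11*r^2 - 10*r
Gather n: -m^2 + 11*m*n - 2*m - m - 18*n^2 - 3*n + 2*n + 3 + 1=-m^2 - 3*m - 18*n^2 + n*(11*m - 1) + 4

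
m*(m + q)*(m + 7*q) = m^3 + 8*m^2*q + 7*m*q^2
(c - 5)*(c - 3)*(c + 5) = c^3 - 3*c^2 - 25*c + 75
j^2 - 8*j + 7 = (j - 7)*(j - 1)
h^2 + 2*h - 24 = (h - 4)*(h + 6)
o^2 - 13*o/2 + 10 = (o - 4)*(o - 5/2)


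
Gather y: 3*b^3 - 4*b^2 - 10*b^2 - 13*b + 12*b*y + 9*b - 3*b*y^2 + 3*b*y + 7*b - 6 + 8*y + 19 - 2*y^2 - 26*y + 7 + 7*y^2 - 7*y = 3*b^3 - 14*b^2 + 3*b + y^2*(5 - 3*b) + y*(15*b - 25) + 20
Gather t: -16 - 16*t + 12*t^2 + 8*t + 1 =12*t^2 - 8*t - 15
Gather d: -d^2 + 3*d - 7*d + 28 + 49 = -d^2 - 4*d + 77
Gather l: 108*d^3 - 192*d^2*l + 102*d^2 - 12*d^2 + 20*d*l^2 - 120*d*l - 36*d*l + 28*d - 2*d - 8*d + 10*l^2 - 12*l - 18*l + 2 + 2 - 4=108*d^3 + 90*d^2 + 18*d + l^2*(20*d + 10) + l*(-192*d^2 - 156*d - 30)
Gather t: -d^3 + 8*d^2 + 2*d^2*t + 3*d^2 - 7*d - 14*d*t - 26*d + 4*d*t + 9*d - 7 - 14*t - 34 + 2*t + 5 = -d^3 + 11*d^2 - 24*d + t*(2*d^2 - 10*d - 12) - 36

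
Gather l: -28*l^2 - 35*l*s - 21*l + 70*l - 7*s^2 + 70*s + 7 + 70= -28*l^2 + l*(49 - 35*s) - 7*s^2 + 70*s + 77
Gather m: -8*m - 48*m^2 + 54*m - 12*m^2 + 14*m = -60*m^2 + 60*m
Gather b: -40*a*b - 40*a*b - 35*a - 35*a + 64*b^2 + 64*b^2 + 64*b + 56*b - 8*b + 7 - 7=-70*a + 128*b^2 + b*(112 - 80*a)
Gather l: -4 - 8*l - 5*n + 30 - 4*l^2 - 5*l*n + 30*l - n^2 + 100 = -4*l^2 + l*(22 - 5*n) - n^2 - 5*n + 126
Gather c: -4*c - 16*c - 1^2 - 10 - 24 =-20*c - 35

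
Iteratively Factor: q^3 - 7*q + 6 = (q - 2)*(q^2 + 2*q - 3) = (q - 2)*(q - 1)*(q + 3)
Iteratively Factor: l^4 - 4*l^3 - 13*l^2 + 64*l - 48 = (l + 4)*(l^3 - 8*l^2 + 19*l - 12) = (l - 1)*(l + 4)*(l^2 - 7*l + 12) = (l - 3)*(l - 1)*(l + 4)*(l - 4)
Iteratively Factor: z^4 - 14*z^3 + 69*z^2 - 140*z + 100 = (z - 5)*(z^3 - 9*z^2 + 24*z - 20) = (z - 5)*(z - 2)*(z^2 - 7*z + 10) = (z - 5)^2*(z - 2)*(z - 2)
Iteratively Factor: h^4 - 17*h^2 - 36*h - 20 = (h + 2)*(h^3 - 2*h^2 - 13*h - 10) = (h + 2)^2*(h^2 - 4*h - 5) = (h + 1)*(h + 2)^2*(h - 5)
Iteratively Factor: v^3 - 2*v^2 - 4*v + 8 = (v - 2)*(v^2 - 4) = (v - 2)^2*(v + 2)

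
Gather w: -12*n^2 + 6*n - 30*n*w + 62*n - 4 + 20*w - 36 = -12*n^2 + 68*n + w*(20 - 30*n) - 40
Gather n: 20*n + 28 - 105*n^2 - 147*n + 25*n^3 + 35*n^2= 25*n^3 - 70*n^2 - 127*n + 28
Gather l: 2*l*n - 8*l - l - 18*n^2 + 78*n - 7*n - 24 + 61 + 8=l*(2*n - 9) - 18*n^2 + 71*n + 45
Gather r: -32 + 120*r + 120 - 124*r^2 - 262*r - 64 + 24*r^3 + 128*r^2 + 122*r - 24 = 24*r^3 + 4*r^2 - 20*r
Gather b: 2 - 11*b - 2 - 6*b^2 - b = -6*b^2 - 12*b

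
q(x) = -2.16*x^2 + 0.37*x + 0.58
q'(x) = 0.37 - 4.32*x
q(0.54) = 0.15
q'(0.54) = -1.96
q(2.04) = -7.65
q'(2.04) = -8.44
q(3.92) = -31.16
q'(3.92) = -16.56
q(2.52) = -12.20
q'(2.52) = -10.52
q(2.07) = -7.91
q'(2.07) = -8.57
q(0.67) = -0.14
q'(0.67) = -2.52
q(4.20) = -35.97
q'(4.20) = -17.77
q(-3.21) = -22.86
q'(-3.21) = 14.24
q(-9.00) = -177.71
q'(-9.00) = 39.25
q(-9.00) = -177.71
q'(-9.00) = 39.25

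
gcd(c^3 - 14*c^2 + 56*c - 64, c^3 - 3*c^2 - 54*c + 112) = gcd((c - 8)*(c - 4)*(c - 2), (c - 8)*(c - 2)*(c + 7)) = c^2 - 10*c + 16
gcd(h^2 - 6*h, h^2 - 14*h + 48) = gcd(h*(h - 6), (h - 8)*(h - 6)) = h - 6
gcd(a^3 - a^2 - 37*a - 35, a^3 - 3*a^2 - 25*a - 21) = a^2 - 6*a - 7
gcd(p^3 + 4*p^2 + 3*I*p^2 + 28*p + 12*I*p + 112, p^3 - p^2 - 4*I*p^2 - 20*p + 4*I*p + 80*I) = p^2 + p*(4 - 4*I) - 16*I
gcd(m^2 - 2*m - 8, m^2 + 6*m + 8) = m + 2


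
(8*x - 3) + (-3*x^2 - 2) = -3*x^2 + 8*x - 5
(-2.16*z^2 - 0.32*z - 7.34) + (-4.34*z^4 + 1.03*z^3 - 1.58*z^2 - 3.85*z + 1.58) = -4.34*z^4 + 1.03*z^3 - 3.74*z^2 - 4.17*z - 5.76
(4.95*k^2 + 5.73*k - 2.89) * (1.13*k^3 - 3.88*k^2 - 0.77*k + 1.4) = 5.5935*k^5 - 12.7311*k^4 - 29.3096*k^3 + 13.7311*k^2 + 10.2473*k - 4.046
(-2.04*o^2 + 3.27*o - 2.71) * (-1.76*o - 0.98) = 3.5904*o^3 - 3.756*o^2 + 1.565*o + 2.6558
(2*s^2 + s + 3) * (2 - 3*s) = -6*s^3 + s^2 - 7*s + 6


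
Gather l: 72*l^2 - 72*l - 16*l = 72*l^2 - 88*l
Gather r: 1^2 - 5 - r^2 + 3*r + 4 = -r^2 + 3*r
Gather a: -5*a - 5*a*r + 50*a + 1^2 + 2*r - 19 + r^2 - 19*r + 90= a*(45 - 5*r) + r^2 - 17*r + 72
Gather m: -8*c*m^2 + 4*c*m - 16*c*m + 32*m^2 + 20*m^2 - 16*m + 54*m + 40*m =m^2*(52 - 8*c) + m*(78 - 12*c)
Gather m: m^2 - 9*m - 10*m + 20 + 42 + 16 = m^2 - 19*m + 78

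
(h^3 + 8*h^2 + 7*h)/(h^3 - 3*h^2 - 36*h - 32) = h*(h + 7)/(h^2 - 4*h - 32)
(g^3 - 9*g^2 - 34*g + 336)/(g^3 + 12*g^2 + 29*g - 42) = (g^2 - 15*g + 56)/(g^2 + 6*g - 7)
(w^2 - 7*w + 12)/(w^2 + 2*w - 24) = (w - 3)/(w + 6)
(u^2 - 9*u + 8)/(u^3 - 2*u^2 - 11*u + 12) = (u - 8)/(u^2 - u - 12)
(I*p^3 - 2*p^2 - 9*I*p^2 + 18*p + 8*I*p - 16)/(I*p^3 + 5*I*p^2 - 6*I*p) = (p^2 + 2*p*(-4 + I) - 16*I)/(p*(p + 6))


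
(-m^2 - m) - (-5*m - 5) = -m^2 + 4*m + 5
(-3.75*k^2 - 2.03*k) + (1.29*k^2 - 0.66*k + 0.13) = -2.46*k^2 - 2.69*k + 0.13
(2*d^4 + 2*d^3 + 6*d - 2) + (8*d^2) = 2*d^4 + 2*d^3 + 8*d^2 + 6*d - 2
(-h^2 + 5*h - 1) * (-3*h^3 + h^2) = 3*h^5 - 16*h^4 + 8*h^3 - h^2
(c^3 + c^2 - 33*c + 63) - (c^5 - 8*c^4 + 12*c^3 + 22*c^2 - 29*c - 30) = -c^5 + 8*c^4 - 11*c^3 - 21*c^2 - 4*c + 93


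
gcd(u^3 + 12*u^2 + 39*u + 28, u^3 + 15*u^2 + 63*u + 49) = u^2 + 8*u + 7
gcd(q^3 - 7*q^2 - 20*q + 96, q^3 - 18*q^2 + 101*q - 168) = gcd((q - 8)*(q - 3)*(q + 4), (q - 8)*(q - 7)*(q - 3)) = q^2 - 11*q + 24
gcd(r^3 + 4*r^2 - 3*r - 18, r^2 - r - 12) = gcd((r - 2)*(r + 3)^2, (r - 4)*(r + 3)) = r + 3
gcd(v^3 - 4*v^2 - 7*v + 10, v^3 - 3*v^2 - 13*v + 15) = v^2 - 6*v + 5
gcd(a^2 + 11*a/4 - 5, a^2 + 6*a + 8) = a + 4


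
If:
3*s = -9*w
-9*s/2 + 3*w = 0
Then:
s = 0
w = 0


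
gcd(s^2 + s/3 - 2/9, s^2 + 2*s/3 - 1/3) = s - 1/3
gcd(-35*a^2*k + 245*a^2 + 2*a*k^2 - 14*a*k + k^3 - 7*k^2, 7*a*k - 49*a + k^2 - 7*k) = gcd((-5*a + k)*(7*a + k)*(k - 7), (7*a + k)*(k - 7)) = 7*a*k - 49*a + k^2 - 7*k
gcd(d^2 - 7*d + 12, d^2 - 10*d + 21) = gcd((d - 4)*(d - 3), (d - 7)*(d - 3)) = d - 3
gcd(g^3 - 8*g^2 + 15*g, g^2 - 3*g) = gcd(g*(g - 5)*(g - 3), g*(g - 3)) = g^2 - 3*g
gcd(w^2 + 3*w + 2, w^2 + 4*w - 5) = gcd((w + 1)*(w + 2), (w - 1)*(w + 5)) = 1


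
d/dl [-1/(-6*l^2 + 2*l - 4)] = (1 - 6*l)/(2*(3*l^2 - l + 2)^2)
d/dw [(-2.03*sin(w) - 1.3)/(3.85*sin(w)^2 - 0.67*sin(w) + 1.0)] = (7.8155*sin(w)^2 + 10.01*sin(w) - 2.901)*cos(w)/(14.8225*sin(w)^4 - 5.159*sin(w)^3 + 8.1489*sin(w)^2 - 1.34*sin(w) + 1.0)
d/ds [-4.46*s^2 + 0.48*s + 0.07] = 0.48 - 8.92*s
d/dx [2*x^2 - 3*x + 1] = 4*x - 3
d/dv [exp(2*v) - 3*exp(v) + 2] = (2*exp(v) - 3)*exp(v)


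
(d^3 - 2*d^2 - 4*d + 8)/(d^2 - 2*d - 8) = (d^2 - 4*d + 4)/(d - 4)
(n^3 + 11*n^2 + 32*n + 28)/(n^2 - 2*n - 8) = (n^2 + 9*n + 14)/(n - 4)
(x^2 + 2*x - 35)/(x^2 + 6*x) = (x^2 + 2*x - 35)/(x*(x + 6))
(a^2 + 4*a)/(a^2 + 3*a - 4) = a/(a - 1)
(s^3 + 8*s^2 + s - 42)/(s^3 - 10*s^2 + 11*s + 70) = (s^3 + 8*s^2 + s - 42)/(s^3 - 10*s^2 + 11*s + 70)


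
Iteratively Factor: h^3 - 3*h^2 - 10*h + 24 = (h - 2)*(h^2 - h - 12) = (h - 4)*(h - 2)*(h + 3)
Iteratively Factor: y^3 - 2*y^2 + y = (y - 1)*(y^2 - y) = y*(y - 1)*(y - 1)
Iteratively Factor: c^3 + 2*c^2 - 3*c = (c)*(c^2 + 2*c - 3) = c*(c + 3)*(c - 1)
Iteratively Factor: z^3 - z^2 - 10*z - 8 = (z + 1)*(z^2 - 2*z - 8) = (z + 1)*(z + 2)*(z - 4)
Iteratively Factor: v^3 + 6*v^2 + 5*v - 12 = (v + 4)*(v^2 + 2*v - 3) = (v + 3)*(v + 4)*(v - 1)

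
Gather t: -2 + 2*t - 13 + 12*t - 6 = 14*t - 21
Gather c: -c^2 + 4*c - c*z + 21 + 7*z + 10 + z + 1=-c^2 + c*(4 - z) + 8*z + 32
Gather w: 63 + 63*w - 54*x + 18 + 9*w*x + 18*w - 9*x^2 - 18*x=w*(9*x + 81) - 9*x^2 - 72*x + 81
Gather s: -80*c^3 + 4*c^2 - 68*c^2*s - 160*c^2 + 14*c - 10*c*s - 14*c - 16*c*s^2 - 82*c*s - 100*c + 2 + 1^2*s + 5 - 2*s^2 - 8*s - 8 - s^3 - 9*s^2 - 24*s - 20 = -80*c^3 - 156*c^2 - 100*c - s^3 + s^2*(-16*c - 11) + s*(-68*c^2 - 92*c - 31) - 21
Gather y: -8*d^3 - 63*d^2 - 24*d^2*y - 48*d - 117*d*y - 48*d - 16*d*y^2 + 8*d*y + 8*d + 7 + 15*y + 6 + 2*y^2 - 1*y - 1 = -8*d^3 - 63*d^2 - 88*d + y^2*(2 - 16*d) + y*(-24*d^2 - 109*d + 14) + 12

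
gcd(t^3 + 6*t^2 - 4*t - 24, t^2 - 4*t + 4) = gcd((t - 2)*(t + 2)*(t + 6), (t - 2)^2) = t - 2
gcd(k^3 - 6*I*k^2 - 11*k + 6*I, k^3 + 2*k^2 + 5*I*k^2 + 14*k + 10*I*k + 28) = k - 2*I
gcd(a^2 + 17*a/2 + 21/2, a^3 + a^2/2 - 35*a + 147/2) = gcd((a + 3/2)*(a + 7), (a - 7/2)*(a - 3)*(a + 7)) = a + 7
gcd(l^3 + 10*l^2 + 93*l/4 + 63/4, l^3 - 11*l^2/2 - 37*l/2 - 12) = l + 3/2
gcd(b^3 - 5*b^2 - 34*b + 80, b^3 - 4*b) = b - 2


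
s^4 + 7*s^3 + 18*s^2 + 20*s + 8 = (s + 1)*(s + 2)^3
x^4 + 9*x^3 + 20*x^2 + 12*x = x*(x + 1)*(x + 2)*(x + 6)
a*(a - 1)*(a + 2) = a^3 + a^2 - 2*a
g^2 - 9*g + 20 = (g - 5)*(g - 4)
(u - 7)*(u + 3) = u^2 - 4*u - 21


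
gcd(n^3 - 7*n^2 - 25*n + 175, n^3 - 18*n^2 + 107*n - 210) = n^2 - 12*n + 35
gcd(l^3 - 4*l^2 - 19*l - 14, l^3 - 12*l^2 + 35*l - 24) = 1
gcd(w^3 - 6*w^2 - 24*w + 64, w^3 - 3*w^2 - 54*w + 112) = w^2 - 10*w + 16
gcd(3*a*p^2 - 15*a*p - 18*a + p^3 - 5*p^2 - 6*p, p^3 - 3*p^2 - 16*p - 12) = p^2 - 5*p - 6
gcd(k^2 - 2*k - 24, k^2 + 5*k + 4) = k + 4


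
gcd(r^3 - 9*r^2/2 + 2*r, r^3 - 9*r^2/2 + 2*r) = r^3 - 9*r^2/2 + 2*r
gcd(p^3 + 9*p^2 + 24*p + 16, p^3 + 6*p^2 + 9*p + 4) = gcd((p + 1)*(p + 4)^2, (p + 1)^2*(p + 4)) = p^2 + 5*p + 4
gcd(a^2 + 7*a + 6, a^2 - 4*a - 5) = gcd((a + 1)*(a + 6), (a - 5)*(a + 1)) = a + 1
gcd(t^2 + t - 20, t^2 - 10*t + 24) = t - 4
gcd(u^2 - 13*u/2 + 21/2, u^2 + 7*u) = 1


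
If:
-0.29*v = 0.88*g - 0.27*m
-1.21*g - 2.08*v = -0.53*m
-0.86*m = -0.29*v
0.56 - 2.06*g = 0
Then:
No Solution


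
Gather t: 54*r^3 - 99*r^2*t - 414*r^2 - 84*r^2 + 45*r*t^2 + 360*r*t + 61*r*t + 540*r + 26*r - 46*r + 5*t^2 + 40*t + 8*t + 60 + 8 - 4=54*r^3 - 498*r^2 + 520*r + t^2*(45*r + 5) + t*(-99*r^2 + 421*r + 48) + 64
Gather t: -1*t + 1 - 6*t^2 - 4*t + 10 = -6*t^2 - 5*t + 11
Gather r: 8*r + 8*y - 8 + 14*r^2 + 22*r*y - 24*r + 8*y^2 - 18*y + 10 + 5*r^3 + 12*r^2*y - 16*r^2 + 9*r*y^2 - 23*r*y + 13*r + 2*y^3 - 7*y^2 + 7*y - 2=5*r^3 + r^2*(12*y - 2) + r*(9*y^2 - y - 3) + 2*y^3 + y^2 - 3*y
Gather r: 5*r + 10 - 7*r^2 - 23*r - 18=-7*r^2 - 18*r - 8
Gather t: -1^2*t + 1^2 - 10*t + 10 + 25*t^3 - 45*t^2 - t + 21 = 25*t^3 - 45*t^2 - 12*t + 32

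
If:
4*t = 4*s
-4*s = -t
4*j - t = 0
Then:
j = 0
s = 0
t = 0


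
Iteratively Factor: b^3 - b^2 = (b)*(b^2 - b) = b^2*(b - 1)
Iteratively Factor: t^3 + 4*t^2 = (t)*(t^2 + 4*t) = t^2*(t + 4)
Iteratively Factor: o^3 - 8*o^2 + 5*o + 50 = (o - 5)*(o^2 - 3*o - 10) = (o - 5)*(o + 2)*(o - 5)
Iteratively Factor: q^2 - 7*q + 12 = (q - 3)*(q - 4)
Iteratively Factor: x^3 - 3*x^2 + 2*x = (x)*(x^2 - 3*x + 2) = x*(x - 1)*(x - 2)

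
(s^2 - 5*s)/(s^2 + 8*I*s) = (s - 5)/(s + 8*I)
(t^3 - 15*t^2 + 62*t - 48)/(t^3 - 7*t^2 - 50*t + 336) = (t - 1)/(t + 7)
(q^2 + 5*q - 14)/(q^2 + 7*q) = (q - 2)/q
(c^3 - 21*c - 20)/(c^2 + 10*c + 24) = (c^2 - 4*c - 5)/(c + 6)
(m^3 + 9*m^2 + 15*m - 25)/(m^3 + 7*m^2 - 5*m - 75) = (m - 1)/(m - 3)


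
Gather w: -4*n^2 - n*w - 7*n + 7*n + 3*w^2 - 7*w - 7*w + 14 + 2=-4*n^2 + 3*w^2 + w*(-n - 14) + 16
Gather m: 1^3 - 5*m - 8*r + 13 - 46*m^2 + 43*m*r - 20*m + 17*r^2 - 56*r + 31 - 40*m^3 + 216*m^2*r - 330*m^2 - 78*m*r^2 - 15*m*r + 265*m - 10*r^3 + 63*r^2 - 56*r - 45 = -40*m^3 + m^2*(216*r - 376) + m*(-78*r^2 + 28*r + 240) - 10*r^3 + 80*r^2 - 120*r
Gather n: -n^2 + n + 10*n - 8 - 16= -n^2 + 11*n - 24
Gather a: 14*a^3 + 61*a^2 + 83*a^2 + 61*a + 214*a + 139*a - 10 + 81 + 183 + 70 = 14*a^3 + 144*a^2 + 414*a + 324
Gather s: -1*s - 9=-s - 9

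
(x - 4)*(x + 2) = x^2 - 2*x - 8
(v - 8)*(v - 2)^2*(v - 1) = v^4 - 13*v^3 + 48*v^2 - 68*v + 32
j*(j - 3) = j^2 - 3*j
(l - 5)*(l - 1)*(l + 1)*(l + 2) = l^4 - 3*l^3 - 11*l^2 + 3*l + 10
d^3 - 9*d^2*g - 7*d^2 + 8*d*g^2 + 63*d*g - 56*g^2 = (d - 7)*(d - 8*g)*(d - g)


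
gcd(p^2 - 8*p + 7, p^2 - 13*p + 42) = p - 7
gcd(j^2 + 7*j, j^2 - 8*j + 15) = 1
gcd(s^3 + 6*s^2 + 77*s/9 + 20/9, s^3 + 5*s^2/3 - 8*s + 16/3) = s + 4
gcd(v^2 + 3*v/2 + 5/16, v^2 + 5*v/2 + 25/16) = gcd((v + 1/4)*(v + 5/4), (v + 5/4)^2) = v + 5/4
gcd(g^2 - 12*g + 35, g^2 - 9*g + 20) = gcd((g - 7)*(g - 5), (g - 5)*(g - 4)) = g - 5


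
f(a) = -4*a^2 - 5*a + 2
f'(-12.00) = 91.00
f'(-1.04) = 3.32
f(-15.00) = -823.00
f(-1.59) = -0.16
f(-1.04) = 2.87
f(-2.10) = -5.14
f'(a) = -8*a - 5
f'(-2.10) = 11.80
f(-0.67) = 3.55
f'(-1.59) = 7.72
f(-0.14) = 2.62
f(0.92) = -5.99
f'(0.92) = -12.36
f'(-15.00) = 115.00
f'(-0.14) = -3.88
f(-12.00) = -514.00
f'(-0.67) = 0.36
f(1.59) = -16.06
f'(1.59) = -17.72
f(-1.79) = -1.87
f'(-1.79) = 9.32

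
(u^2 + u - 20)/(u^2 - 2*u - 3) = (-u^2 - u + 20)/(-u^2 + 2*u + 3)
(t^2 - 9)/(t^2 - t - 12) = (t - 3)/(t - 4)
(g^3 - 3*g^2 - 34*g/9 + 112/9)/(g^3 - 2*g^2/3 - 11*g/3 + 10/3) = (9*g^2 - 45*g + 56)/(3*(3*g^2 - 8*g + 5))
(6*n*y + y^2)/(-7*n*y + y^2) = (6*n + y)/(-7*n + y)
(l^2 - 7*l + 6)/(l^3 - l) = (l - 6)/(l*(l + 1))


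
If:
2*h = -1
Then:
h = -1/2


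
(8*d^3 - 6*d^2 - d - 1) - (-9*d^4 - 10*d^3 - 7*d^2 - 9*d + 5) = 9*d^4 + 18*d^3 + d^2 + 8*d - 6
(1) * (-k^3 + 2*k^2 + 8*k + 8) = -k^3 + 2*k^2 + 8*k + 8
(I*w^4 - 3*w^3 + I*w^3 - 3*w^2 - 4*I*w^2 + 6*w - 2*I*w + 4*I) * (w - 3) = I*w^5 - 3*w^4 - 2*I*w^4 + 6*w^3 - 7*I*w^3 + 15*w^2 + 10*I*w^2 - 18*w + 10*I*w - 12*I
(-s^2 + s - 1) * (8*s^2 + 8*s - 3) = -8*s^4 + 3*s^2 - 11*s + 3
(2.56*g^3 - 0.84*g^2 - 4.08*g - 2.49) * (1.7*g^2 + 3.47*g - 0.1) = 4.352*g^5 + 7.4552*g^4 - 10.1068*g^3 - 18.3066*g^2 - 8.2323*g + 0.249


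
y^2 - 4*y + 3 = (y - 3)*(y - 1)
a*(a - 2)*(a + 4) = a^3 + 2*a^2 - 8*a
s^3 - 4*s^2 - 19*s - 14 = (s - 7)*(s + 1)*(s + 2)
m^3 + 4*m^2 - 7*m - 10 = (m - 2)*(m + 1)*(m + 5)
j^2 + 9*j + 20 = (j + 4)*(j + 5)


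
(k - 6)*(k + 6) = k^2 - 36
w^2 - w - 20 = (w - 5)*(w + 4)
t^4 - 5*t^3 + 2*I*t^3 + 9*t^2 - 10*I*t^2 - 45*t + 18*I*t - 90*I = (t - 5)*(t - 3*I)*(t + 2*I)*(t + 3*I)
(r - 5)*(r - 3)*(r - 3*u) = r^3 - 3*r^2*u - 8*r^2 + 24*r*u + 15*r - 45*u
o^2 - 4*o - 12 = (o - 6)*(o + 2)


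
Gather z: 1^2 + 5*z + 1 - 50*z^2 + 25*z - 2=-50*z^2 + 30*z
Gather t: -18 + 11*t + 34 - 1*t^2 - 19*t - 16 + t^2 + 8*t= 0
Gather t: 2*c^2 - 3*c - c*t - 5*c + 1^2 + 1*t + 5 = 2*c^2 - 8*c + t*(1 - c) + 6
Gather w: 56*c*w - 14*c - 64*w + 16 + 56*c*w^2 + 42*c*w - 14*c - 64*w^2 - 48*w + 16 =-28*c + w^2*(56*c - 64) + w*(98*c - 112) + 32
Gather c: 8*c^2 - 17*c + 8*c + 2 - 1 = 8*c^2 - 9*c + 1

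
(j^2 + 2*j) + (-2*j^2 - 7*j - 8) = -j^2 - 5*j - 8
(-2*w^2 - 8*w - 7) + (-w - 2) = -2*w^2 - 9*w - 9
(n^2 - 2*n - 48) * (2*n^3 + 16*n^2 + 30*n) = 2*n^5 + 12*n^4 - 98*n^3 - 828*n^2 - 1440*n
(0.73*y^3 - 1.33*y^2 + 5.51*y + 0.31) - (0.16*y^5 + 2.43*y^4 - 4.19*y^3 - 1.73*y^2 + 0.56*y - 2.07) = -0.16*y^5 - 2.43*y^4 + 4.92*y^3 + 0.4*y^2 + 4.95*y + 2.38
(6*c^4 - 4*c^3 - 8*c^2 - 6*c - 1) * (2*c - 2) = 12*c^5 - 20*c^4 - 8*c^3 + 4*c^2 + 10*c + 2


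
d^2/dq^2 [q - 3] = 0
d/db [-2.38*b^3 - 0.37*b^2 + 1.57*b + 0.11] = -7.14*b^2 - 0.74*b + 1.57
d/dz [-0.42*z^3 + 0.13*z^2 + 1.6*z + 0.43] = -1.26*z^2 + 0.26*z + 1.6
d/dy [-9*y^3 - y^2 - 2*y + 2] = -27*y^2 - 2*y - 2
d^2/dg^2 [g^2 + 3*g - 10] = 2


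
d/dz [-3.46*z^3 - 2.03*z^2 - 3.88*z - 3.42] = -10.38*z^2 - 4.06*z - 3.88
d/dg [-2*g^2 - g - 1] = -4*g - 1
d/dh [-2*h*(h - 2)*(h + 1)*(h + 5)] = -8*h^3 - 24*h^2 + 28*h + 20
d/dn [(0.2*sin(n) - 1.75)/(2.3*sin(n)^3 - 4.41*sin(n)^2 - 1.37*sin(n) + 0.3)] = (-0.92*sin(n)^3 + 12.957*sin(n)^2 - 15.435*sin(n) - 2.3375)*cos(n)/(5.29*sin(n)^6 - 20.286*sin(n)^5 + 13.1461*sin(n)^4 + 13.4634*sin(n)^3 - 0.7691*sin(n)^2 - 0.822*sin(n) + 0.09)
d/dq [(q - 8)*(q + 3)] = 2*q - 5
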